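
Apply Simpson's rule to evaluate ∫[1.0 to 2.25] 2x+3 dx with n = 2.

f(x) = 2x+3
a = 1.0, b = 2.25, n = 2
h = (b - a)/n = 0.625000

Simpson's rule: (h/3)[f(x₀) + 4f(x₁) + 2f(x₂) + ... + f(xₙ)]

x_0 = 1.0000, f(x_0) = 5.000000, coefficient = 1
x_1 = 1.6250, f(x_1) = 6.250000, coefficient = 4
x_2 = 2.2500, f(x_2) = 7.500000, coefficient = 1

I ≈ (0.625000/3) × 37.500000 = 7.812500
Exact value: 7.812500
Error: 0.000000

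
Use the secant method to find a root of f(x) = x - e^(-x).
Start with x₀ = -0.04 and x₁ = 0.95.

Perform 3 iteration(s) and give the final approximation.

f(x) = x - e^(-x)
x₀ = -0.04, x₁ = 0.95

Secant formula: x_{n+1} = x_n - f(x_n)(x_n - x_{n-1})/(f(x_n) - f(x_{n-1}))

Iteration 1:
  f(-0.040000) = -1.080811
  f(0.950000) = 0.563259
  x_2 = 0.950000 - 0.563259×(0.950000 - (-0.040000))/(0.563259 - (-1.080811))
       = 0.610826
Iteration 2:
  f(0.950000) = 0.563259
  f(0.610826) = 0.067923
  x_3 = 0.610826 - 0.067923×(0.610826 - 0.950000)/(0.067923 - 0.563259)
       = 0.564316
Iteration 3:
  f(0.610826) = 0.067923
  f(0.564316) = -0.004433
  x_4 = 0.564316 - (-0.004433)×(0.564316 - 0.610826)/(-0.004433 - 0.067923)
       = 0.567165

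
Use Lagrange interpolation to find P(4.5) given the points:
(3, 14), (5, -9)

Lagrange interpolation formula:
P(x) = Σ yᵢ × Lᵢ(x)
where Lᵢ(x) = Π_{j≠i} (x - xⱼ)/(xᵢ - xⱼ)

L_0(4.5) = (4.5 - 5)/(3 - 5) = 0.250000
L_1(4.5) = (4.5 - 3)/(5 - 3) = 0.750000

P(4.5) = 14×L_0(4.5) + (-9)×L_1(4.5)
P(4.5) = -3.250000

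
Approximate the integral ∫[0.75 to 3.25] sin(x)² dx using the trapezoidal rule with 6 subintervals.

f(x) = sin(x)²
a = 0.75, b = 3.25, n = 6
h = (b - a)/n = 0.416667

Trapezoidal rule: (h/2)[f(x₀) + 2f(x₁) + 2f(x₂) + ... + f(xₙ)]

x_0 = 0.7500, f(x_0) = 0.464631, coefficient = 1
x_1 = 1.1667, f(x_1) = 0.845379, coefficient = 2
x_2 = 1.5833, f(x_2) = 0.999843, coefficient = 2
x_3 = 2.0000, f(x_3) = 0.826822, coefficient = 2
x_4 = 2.4167, f(x_4) = 0.439675, coefficient = 2
x_5 = 2.8333, f(x_5) = 0.092052, coefficient = 2
x_6 = 3.2500, f(x_6) = 0.011706, coefficient = 1

I ≈ (0.416667/2) × 6.883879 = 1.434141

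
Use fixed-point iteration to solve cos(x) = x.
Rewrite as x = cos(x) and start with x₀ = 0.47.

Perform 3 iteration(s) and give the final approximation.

Equation: cos(x) = x
Fixed-point form: x = cos(x)
x₀ = 0.47

x_1 = g(0.470000) = 0.891568
x_2 = g(0.891568) = 0.628193
x_3 = g(0.628193) = 0.809091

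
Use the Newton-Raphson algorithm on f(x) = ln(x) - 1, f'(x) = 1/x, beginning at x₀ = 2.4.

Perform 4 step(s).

f(x) = ln(x) - 1
f'(x) = 1/x
x₀ = 2.4

Newton-Raphson formula: x_{n+1} = x_n - f(x_n)/f'(x_n)

Iteration 1:
  f(2.400000) = -0.124531
  f'(2.400000) = 0.416667
  x_1 = 2.400000 - (-0.124531)/0.416667 = 2.698875
Iteration 2:
  f(2.698875) = -0.007165
  f'(2.698875) = 0.370525
  x_2 = 2.698875 - (-0.007165)/0.370525 = 2.718212
Iteration 3:
  f(2.718212) = -0.000026
  f'(2.718212) = 0.367889
  x_3 = 2.718212 - (-0.000026)/0.367889 = 2.718282
Iteration 4:
  f(2.718282) = 0.000000
  f'(2.718282) = 0.367879
  x_4 = 2.718282 - 0.000000/0.367879 = 2.718282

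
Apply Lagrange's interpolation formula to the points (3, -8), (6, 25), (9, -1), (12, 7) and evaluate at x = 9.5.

Lagrange interpolation formula:
P(x) = Σ yᵢ × Lᵢ(x)
where Lᵢ(x) = Π_{j≠i} (x - xⱼ)/(xᵢ - xⱼ)

L_0(9.5) = (9.5 - 6)/(3 - 6) × (9.5 - 9)/(3 - 9) × (9.5 - 12)/(3 - 12) = 0.027006
L_1(9.5) = (9.5 - 3)/(6 - 3) × (9.5 - 9)/(6 - 9) × (9.5 - 12)/(6 - 12) = -0.150463
L_2(9.5) = (9.5 - 3)/(9 - 3) × (9.5 - 6)/(9 - 6) × (9.5 - 12)/(9 - 12) = 1.053241
L_3(9.5) = (9.5 - 3)/(12 - 3) × (9.5 - 6)/(12 - 6) × (9.5 - 9)/(12 - 9) = 0.070216

P(9.5) = (-8)×L_0(9.5) + 25×L_1(9.5) + (-1)×L_2(9.5) + 7×L_3(9.5)
P(9.5) = -4.539352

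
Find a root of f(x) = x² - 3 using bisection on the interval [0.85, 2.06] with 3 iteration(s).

f(x) = x² - 3
Initial interval: [0.85, 2.06]

Iteration 1:
  c_1 = (0.850000 + 2.060000)/2 = 1.455000
  f(c_1) = f(1.455000) = -0.882975
  f(a) × f(c) ≥ 0, new interval: [1.455000, 2.060000]
Iteration 2:
  c_2 = (1.455000 + 2.060000)/2 = 1.757500
  f(c_2) = f(1.757500) = 0.088806
  f(a) × f(c) < 0, new interval: [1.455000, 1.757500]
Iteration 3:
  c_3 = (1.455000 + 1.757500)/2 = 1.606250
  f(c_3) = f(1.606250) = -0.419961
  f(a) × f(c) ≥ 0, new interval: [1.606250, 1.757500]

After 3 iteration(s), the approximation is c_3 = 1.606250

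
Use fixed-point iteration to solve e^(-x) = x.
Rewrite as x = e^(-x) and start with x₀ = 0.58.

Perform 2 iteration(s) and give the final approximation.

Equation: e^(-x) = x
Fixed-point form: x = e^(-x)
x₀ = 0.58

x_1 = g(0.580000) = 0.559898
x_2 = g(0.559898) = 0.571267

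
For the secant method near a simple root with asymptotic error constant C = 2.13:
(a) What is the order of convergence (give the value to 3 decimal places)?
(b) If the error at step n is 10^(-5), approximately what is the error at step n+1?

(a) Secant method has superlinear convergence with order φ = (1+√5)/2 ≈ 1.618.
    This means |e_{n+1}| ≈ C|e_n|^1.618.

(b) With |e_n| = 10^(-5) and C = 2.13:
    |e_{n+1}| ≈ 2.13 × (10^(-5))^1.618 = 2.13 × 10^(-8.09)

(a) ≈ 1.618 (golden ratio); (b) |e_{n+1}| ≈ 1.731e-08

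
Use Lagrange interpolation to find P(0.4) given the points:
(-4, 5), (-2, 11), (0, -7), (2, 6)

Lagrange interpolation formula:
P(x) = Σ yᵢ × Lᵢ(x)
where Lᵢ(x) = Π_{j≠i} (x - xⱼ)/(xᵢ - xⱼ)

L_0(0.4) = (0.4 - (-2))/(-4 - (-2)) × (0.4 - 0)/(-4 - 0) × (0.4 - 2)/(-4 - 2) = 0.032000
L_1(0.4) = (0.4 - (-4))/(-2 - (-4)) × (0.4 - 0)/(-2 - 0) × (0.4 - 2)/(-2 - 2) = -0.176000
L_2(0.4) = (0.4 - (-4))/(0 - (-4)) × (0.4 - (-2))/(0 - (-2)) × (0.4 - 2)/(0 - 2) = 1.056000
L_3(0.4) = (0.4 - (-4))/(2 - (-4)) × (0.4 - (-2))/(2 - (-2)) × (0.4 - 0)/(2 - 0) = 0.088000

P(0.4) = 5×L_0(0.4) + 11×L_1(0.4) + (-7)×L_2(0.4) + 6×L_3(0.4)
P(0.4) = -8.640000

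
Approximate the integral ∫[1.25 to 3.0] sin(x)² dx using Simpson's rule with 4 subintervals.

f(x) = sin(x)²
a = 1.25, b = 3.0, n = 4
h = (b - a)/n = 0.437500

Simpson's rule: (h/3)[f(x₀) + 4f(x₁) + 2f(x₂) + ... + f(xₙ)]

x_0 = 1.2500, f(x_0) = 0.900572, coefficient = 1
x_1 = 1.6875, f(x_1) = 0.986442, coefficient = 4
x_2 = 2.1250, f(x_2) = 0.723044, coefficient = 2
x_3 = 2.5625, f(x_3) = 0.299499, coefficient = 4
x_4 = 3.0000, f(x_4) = 0.019915, coefficient = 1

I ≈ (0.437500/3) × 7.510337 = 1.095257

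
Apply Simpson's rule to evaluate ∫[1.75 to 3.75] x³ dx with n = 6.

f(x) = x³
a = 1.75, b = 3.75, n = 6
h = (b - a)/n = 0.333333

Simpson's rule: (h/3)[f(x₀) + 4f(x₁) + 2f(x₂) + ... + f(xₙ)]

x_0 = 1.7500, f(x_0) = 5.359375, coefficient = 1
x_1 = 2.0833, f(x_1) = 9.042245, coefficient = 4
x_2 = 2.4167, f(x_2) = 14.114005, coefficient = 2
x_3 = 2.7500, f(x_3) = 20.796875, coefficient = 4
x_4 = 3.0833, f(x_4) = 29.313079, coefficient = 2
x_5 = 3.4167, f(x_5) = 39.884838, coefficient = 4
x_6 = 3.7500, f(x_6) = 52.734375, coefficient = 1

I ≈ (0.333333/3) × 423.843750 = 47.093750
Exact value: 47.093750
Error: 0.000000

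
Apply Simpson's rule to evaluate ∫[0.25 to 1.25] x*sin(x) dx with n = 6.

f(x) = x*sin(x)
a = 0.25, b = 1.25, n = 6
h = (b - a)/n = 0.166667

Simpson's rule: (h/3)[f(x₀) + 4f(x₁) + 2f(x₂) + ... + f(xₙ)]

x_0 = 0.2500, f(x_0) = 0.061851, coefficient = 1
x_1 = 0.4167, f(x_1) = 0.168631, coefficient = 4
x_2 = 0.5833, f(x_2) = 0.321305, coefficient = 2
x_3 = 0.7500, f(x_3) = 0.511229, coefficient = 4
x_4 = 0.9167, f(x_4) = 0.727446, coefficient = 2
x_5 = 1.0833, f(x_5) = 0.957151, coefficient = 4
x_6 = 1.2500, f(x_6) = 1.186231, coefficient = 1

I ≈ (0.166667/3) × 9.893630 = 0.549646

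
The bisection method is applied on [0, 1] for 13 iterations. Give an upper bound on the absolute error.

Bisection error bound: |error| ≤ (b-a)/2^n
|error| ≤ (1 - 0)/2^13 = 1/2^13
|error| ≤ 0.0001220703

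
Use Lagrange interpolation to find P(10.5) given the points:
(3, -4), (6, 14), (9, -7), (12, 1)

Lagrange interpolation formula:
P(x) = Σ yᵢ × Lᵢ(x)
where Lᵢ(x) = Π_{j≠i} (x - xⱼ)/(xᵢ - xⱼ)

L_0(10.5) = (10.5 - 6)/(3 - 6) × (10.5 - 9)/(3 - 9) × (10.5 - 12)/(3 - 12) = 0.062500
L_1(10.5) = (10.5 - 3)/(6 - 3) × (10.5 - 9)/(6 - 9) × (10.5 - 12)/(6 - 12) = -0.312500
L_2(10.5) = (10.5 - 3)/(9 - 3) × (10.5 - 6)/(9 - 6) × (10.5 - 12)/(9 - 12) = 0.937500
L_3(10.5) = (10.5 - 3)/(12 - 3) × (10.5 - 6)/(12 - 6) × (10.5 - 9)/(12 - 9) = 0.312500

P(10.5) = (-4)×L_0(10.5) + 14×L_1(10.5) + (-7)×L_2(10.5) + 1×L_3(10.5)
P(10.5) = -10.875000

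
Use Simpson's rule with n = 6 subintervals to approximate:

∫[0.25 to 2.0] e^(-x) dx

f(x) = e^(-x)
a = 0.25, b = 2.0, n = 6
h = (b - a)/n = 0.291667

Simpson's rule: (h/3)[f(x₀) + 4f(x₁) + 2f(x₂) + ... + f(xₙ)]

x_0 = 0.2500, f(x_0) = 0.778801, coefficient = 1
x_1 = 0.5417, f(x_1) = 0.581778, coefficient = 4
x_2 = 0.8333, f(x_2) = 0.434598, coefficient = 2
x_3 = 1.1250, f(x_3) = 0.324652, coefficient = 4
x_4 = 1.4167, f(x_4) = 0.242521, coefficient = 2
x_5 = 1.7083, f(x_5) = 0.181167, coefficient = 4
x_6 = 2.0000, f(x_6) = 0.135335, coefficient = 1

I ≈ (0.291667/3) × 6.618766 = 0.643491
Exact value: 0.643465
Error: 0.000026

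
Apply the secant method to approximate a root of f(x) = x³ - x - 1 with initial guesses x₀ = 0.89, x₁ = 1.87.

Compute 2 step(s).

f(x) = x³ - x - 1
x₀ = 0.89, x₁ = 1.87

Secant formula: x_{n+1} = x_n - f(x_n)(x_n - x_{n-1})/(f(x_n) - f(x_{n-1}))

Iteration 1:
  f(0.890000) = -1.185031
  f(1.870000) = 3.669203
  x_2 = 1.870000 - 3.669203×(1.870000 - 0.890000)/(3.669203 - (-1.185031))
       = 1.129241
Iteration 2:
  f(1.870000) = 3.669203
  f(1.129241) = -0.689250
  x_3 = 1.129241 - (-0.689250)×(1.129241 - 1.870000)/(-0.689250 - 3.669203)
       = 1.246385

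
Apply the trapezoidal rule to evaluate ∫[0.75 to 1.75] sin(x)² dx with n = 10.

f(x) = sin(x)²
a = 0.75, b = 1.75, n = 10
h = (b - a)/n = 0.100000

Trapezoidal rule: (h/2)[f(x₀) + 2f(x₁) + 2f(x₂) + ... + f(xₙ)]

x_0 = 0.7500, f(x_0) = 0.464631, coefficient = 1
x_1 = 0.8500, f(x_1) = 0.564422, coefficient = 2
x_2 = 0.9500, f(x_2) = 0.661645, coefficient = 2
x_3 = 1.0500, f(x_3) = 0.752423, coefficient = 2
x_4 = 1.1500, f(x_4) = 0.833138, coefficient = 2
x_5 = 1.2500, f(x_5) = 0.900572, coefficient = 2
x_6 = 1.3500, f(x_6) = 0.952036, coefficient = 2
x_7 = 1.4500, f(x_7) = 0.985479, coefficient = 2
x_8 = 1.5500, f(x_8) = 0.999568, coefficient = 2
x_9 = 1.6500, f(x_9) = 0.993740, coefficient = 2
x_10 = 1.7500, f(x_10) = 0.968228, coefficient = 1

I ≈ (0.100000/2) × 16.718905 = 0.835945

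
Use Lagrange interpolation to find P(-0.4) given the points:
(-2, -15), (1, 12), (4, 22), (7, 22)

Lagrange interpolation formula:
P(x) = Σ yᵢ × Lᵢ(x)
where Lᵢ(x) = Π_{j≠i} (x - xⱼ)/(xᵢ - xⱼ)

L_0(-0.4) = (-0.4 - 1)/(-2 - 1) × (-0.4 - 4)/(-2 - 4) × (-0.4 - 7)/(-2 - 7) = 0.281383
L_1(-0.4) = (-0.4 - (-2))/(1 - (-2)) × (-0.4 - 4)/(1 - 4) × (-0.4 - 7)/(1 - 7) = 0.964741
L_2(-0.4) = (-0.4 - (-2))/(4 - (-2)) × (-0.4 - 1)/(4 - 1) × (-0.4 - 7)/(4 - 7) = -0.306963
L_3(-0.4) = (-0.4 - (-2))/(7 - (-2)) × (-0.4 - 1)/(7 - 1) × (-0.4 - 4)/(7 - 4) = 0.060840

P(-0.4) = (-15)×L_0(-0.4) + 12×L_1(-0.4) + 22×L_2(-0.4) + 22×L_3(-0.4)
P(-0.4) = 1.941432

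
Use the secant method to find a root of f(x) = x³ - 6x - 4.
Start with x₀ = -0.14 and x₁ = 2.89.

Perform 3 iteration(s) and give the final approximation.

f(x) = x³ - 6x - 4
x₀ = -0.14, x₁ = 2.89

Secant formula: x_{n+1} = x_n - f(x_n)(x_n - x_{n-1})/(f(x_n) - f(x_{n-1}))

Iteration 1:
  f(-0.140000) = -3.162744
  f(2.890000) = 2.797569
  x_2 = 2.890000 - 2.797569×(2.890000 - (-0.140000))/(2.797569 - (-3.162744))
       = 1.467821
Iteration 2:
  f(2.890000) = 2.797569
  f(1.467821) = -9.644508
  x_3 = 1.467821 - (-9.644508)×(1.467821 - 2.890000)/(-9.644508 - 2.797569)
       = 2.570227
Iteration 3:
  f(1.467821) = -9.644508
  f(2.570227) = -2.442276
  x_4 = 2.570227 - (-2.442276)×(2.570227 - 1.467821)/(-2.442276 - (-9.644508))
       = 2.944052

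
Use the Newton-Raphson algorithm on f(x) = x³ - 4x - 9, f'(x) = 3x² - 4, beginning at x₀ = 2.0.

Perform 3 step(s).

f(x) = x³ - 4x - 9
f'(x) = 3x² - 4
x₀ = 2.0

Newton-Raphson formula: x_{n+1} = x_n - f(x_n)/f'(x_n)

Iteration 1:
  f(2.000000) = -9.000000
  f'(2.000000) = 8.000000
  x_1 = 2.000000 - (-9.000000)/8.000000 = 3.125000
Iteration 2:
  f(3.125000) = 9.017578
  f'(3.125000) = 25.296875
  x_2 = 3.125000 - 9.017578/25.296875 = 2.768530
Iteration 3:
  f(2.768530) = 1.145993
  f'(2.768530) = 18.994274
  x_3 = 2.768530 - 1.145993/18.994274 = 2.708196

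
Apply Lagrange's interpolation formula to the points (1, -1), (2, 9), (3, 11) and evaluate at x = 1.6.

Lagrange interpolation formula:
P(x) = Σ yᵢ × Lᵢ(x)
where Lᵢ(x) = Π_{j≠i} (x - xⱼ)/(xᵢ - xⱼ)

L_0(1.6) = (1.6 - 2)/(1 - 2) × (1.6 - 3)/(1 - 3) = 0.280000
L_1(1.6) = (1.6 - 1)/(2 - 1) × (1.6 - 3)/(2 - 3) = 0.840000
L_2(1.6) = (1.6 - 1)/(3 - 1) × (1.6 - 2)/(3 - 2) = -0.120000

P(1.6) = (-1)×L_0(1.6) + 9×L_1(1.6) + 11×L_2(1.6)
P(1.6) = 5.960000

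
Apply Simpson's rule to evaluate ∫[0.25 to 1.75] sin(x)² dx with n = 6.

f(x) = sin(x)²
a = 0.25, b = 1.75, n = 6
h = (b - a)/n = 0.250000

Simpson's rule: (h/3)[f(x₀) + 4f(x₁) + 2f(x₂) + ... + f(xₙ)]

x_0 = 0.2500, f(x_0) = 0.061209, coefficient = 1
x_1 = 0.5000, f(x_1) = 0.229849, coefficient = 4
x_2 = 0.7500, f(x_2) = 0.464631, coefficient = 2
x_3 = 1.0000, f(x_3) = 0.708073, coefficient = 4
x_4 = 1.2500, f(x_4) = 0.900572, coefficient = 2
x_5 = 1.5000, f(x_5) = 0.994996, coefficient = 4
x_6 = 1.7500, f(x_6) = 0.968228, coefficient = 1

I ≈ (0.250000/3) × 11.491518 = 0.957626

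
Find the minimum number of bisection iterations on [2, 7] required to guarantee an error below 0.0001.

We need (b-a)/2^n ≤ 0.0001
(7 - 2)/2^n ≤ 0.0001
5/2^n ≤ 0.0001
2^n ≥ 50000
n ≥ log₂(50000) = 15.61
n ≥ 16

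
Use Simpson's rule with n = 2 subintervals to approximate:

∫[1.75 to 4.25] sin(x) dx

f(x) = sin(x)
a = 1.75, b = 4.25, n = 2
h = (b - a)/n = 1.250000

Simpson's rule: (h/3)[f(x₀) + 4f(x₁) + 2f(x₂) + ... + f(xₙ)]

x_0 = 1.7500, f(x_0) = 0.983986, coefficient = 1
x_1 = 3.0000, f(x_1) = 0.141120, coefficient = 4
x_2 = 4.2500, f(x_2) = -0.894989, coefficient = 1

I ≈ (1.250000/3) × 0.653477 = 0.272282
Exact value: 0.267841
Error: 0.004440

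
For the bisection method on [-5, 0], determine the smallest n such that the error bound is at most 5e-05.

We need (b-a)/2^n ≤ 5e-05
(0 - (-5))/2^n ≤ 5e-05
5/2^n ≤ 5e-05
2^n ≥ 100000
n ≥ log₂(100000) = 16.61
n ≥ 17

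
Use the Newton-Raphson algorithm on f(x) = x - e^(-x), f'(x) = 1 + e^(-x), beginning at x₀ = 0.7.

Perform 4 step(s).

f(x) = x - e^(-x)
f'(x) = 1 + e^(-x)
x₀ = 0.7

Newton-Raphson formula: x_{n+1} = x_n - f(x_n)/f'(x_n)

Iteration 1:
  f(0.700000) = 0.203415
  f'(0.700000) = 1.496585
  x_1 = 0.700000 - 0.203415/1.496585 = 0.564081
Iteration 2:
  f(0.564081) = -0.004802
  f'(0.564081) = 1.568883
  x_2 = 0.564081 - (-0.004802)/1.568883 = 0.567142
Iteration 3:
  f(0.567142) = -0.000003
  f'(0.567142) = 1.567144
  x_3 = 0.567142 - (-0.000003)/1.567144 = 0.567143
Iteration 4:
  f(0.567143) = 0.000000
  f'(0.567143) = 1.567143
  x_4 = 0.567143 - 0.000000/1.567143 = 0.567143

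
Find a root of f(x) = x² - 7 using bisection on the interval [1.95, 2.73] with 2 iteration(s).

f(x) = x² - 7
Initial interval: [1.95, 2.73]

Iteration 1:
  c_1 = (1.950000 + 2.730000)/2 = 2.340000
  f(c_1) = f(2.340000) = -1.524400
  f(a) × f(c) ≥ 0, new interval: [2.340000, 2.730000]
Iteration 2:
  c_2 = (2.340000 + 2.730000)/2 = 2.535000
  f(c_2) = f(2.535000) = -0.573775
  f(a) × f(c) ≥ 0, new interval: [2.535000, 2.730000]

After 2 iteration(s), the approximation is c_2 = 2.535000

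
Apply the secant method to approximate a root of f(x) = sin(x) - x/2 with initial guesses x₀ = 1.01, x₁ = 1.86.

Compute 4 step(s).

f(x) = sin(x) - x/2
x₀ = 1.01, x₁ = 1.86

Secant formula: x_{n+1} = x_n - f(x_n)(x_n - x_{n-1})/(f(x_n) - f(x_{n-1}))

Iteration 1:
  f(1.010000) = 0.341832
  f(1.860000) = 0.028471
  x_2 = 1.860000 - 0.028471×(1.860000 - 1.010000)/(0.028471 - 0.341832)
       = 1.937229
Iteration 2:
  f(1.860000) = 0.028471
  f(1.937229) = -0.035003
  x_3 = 1.937229 - (-0.035003)×(1.937229 - 1.860000)/(-0.035003 - 0.028471)
       = 1.894641
Iteration 3:
  f(1.937229) = -0.035003
  f(1.894641) = 0.000699
  x_4 = 1.894641 - 0.000699×(1.894641 - 1.937229)/(0.000699 - (-0.035003))
       = 1.895474
Iteration 4:
  f(1.894641) = 0.000699
  f(1.895474) = 0.000016
  x_5 = 1.895474 - 0.000016×(1.895474 - 1.894641)/(0.000016 - 0.000699)
       = 1.895494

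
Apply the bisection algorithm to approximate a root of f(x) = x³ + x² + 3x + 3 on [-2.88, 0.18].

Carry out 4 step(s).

f(x) = x³ + x² + 3x + 3
Initial interval: [-2.88, 0.18]

Iteration 1:
  c_1 = (-2.880000 + 0.180000)/2 = -1.350000
  f(c_1) = f(-1.350000) = -1.687875
  f(a) × f(c) ≥ 0, new interval: [-1.350000, 0.180000]
Iteration 2:
  c_2 = (-1.350000 + 0.180000)/2 = -0.585000
  f(c_2) = f(-0.585000) = 1.387023
  f(a) × f(c) < 0, new interval: [-1.350000, -0.585000]
Iteration 3:
  c_3 = (-1.350000 + (-0.585000))/2 = -0.967500
  f(c_3) = f(-0.967500) = 0.127922
  f(a) × f(c) < 0, new interval: [-1.350000, -0.967500]
Iteration 4:
  c_4 = (-1.350000 + (-0.967500))/2 = -1.158750
  f(c_4) = f(-1.158750) = -0.689404
  f(a) × f(c) ≥ 0, new interval: [-1.158750, -0.967500]

After 4 iteration(s), the approximation is c_4 = -1.158750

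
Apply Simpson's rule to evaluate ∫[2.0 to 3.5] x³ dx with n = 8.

f(x) = x³
a = 2.0, b = 3.5, n = 8
h = (b - a)/n = 0.187500

Simpson's rule: (h/3)[f(x₀) + 4f(x₁) + 2f(x₂) + ... + f(xₙ)]

x_0 = 2.0000, f(x_0) = 8.000000, coefficient = 1
x_1 = 2.1875, f(x_1) = 10.467529, coefficient = 4
x_2 = 2.3750, f(x_2) = 13.396484, coefficient = 2
x_3 = 2.5625, f(x_3) = 16.826416, coefficient = 4
x_4 = 2.7500, f(x_4) = 20.796875, coefficient = 2
x_5 = 2.9375, f(x_5) = 25.347412, coefficient = 4
x_6 = 3.1250, f(x_6) = 30.517578, coefficient = 2
x_7 = 3.3125, f(x_7) = 36.346924, coefficient = 4
x_8 = 3.5000, f(x_8) = 42.875000, coefficient = 1

I ≈ (0.187500/3) × 536.250000 = 33.515625
Exact value: 33.515625
Error: 0.000000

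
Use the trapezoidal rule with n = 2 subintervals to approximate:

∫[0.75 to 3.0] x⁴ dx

f(x) = x⁴
a = 0.75, b = 3.0, n = 2
h = (b - a)/n = 1.125000

Trapezoidal rule: (h/2)[f(x₀) + 2f(x₁) + 2f(x₂) + ... + f(xₙ)]

x_0 = 0.7500, f(x_0) = 0.316406, coefficient = 1
x_1 = 1.8750, f(x_1) = 12.359619, coefficient = 2
x_2 = 3.0000, f(x_2) = 81.000000, coefficient = 1

I ≈ (1.125000/2) × 106.035645 = 59.645050
Exact value: 48.552539
Error: 11.092511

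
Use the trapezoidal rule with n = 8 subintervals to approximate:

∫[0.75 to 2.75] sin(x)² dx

f(x) = sin(x)²
a = 0.75, b = 2.75, n = 8
h = (b - a)/n = 0.250000

Trapezoidal rule: (h/2)[f(x₀) + 2f(x₁) + 2f(x₂) + ... + f(xₙ)]

x_0 = 0.7500, f(x_0) = 0.464631, coefficient = 1
x_1 = 1.0000, f(x_1) = 0.708073, coefficient = 2
x_2 = 1.2500, f(x_2) = 0.900572, coefficient = 2
x_3 = 1.5000, f(x_3) = 0.994996, coefficient = 2
x_4 = 1.7500, f(x_4) = 0.968228, coefficient = 2
x_5 = 2.0000, f(x_5) = 0.826822, coefficient = 2
x_6 = 2.2500, f(x_6) = 0.605398, coefficient = 2
x_7 = 2.5000, f(x_7) = 0.358169, coefficient = 2
x_8 = 2.7500, f(x_8) = 0.145665, coefficient = 1

I ≈ (0.250000/2) × 11.334813 = 1.416852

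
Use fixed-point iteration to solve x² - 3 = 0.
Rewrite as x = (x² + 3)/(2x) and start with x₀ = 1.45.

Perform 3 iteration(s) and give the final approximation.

Equation: x² - 3 = 0
Fixed-point form: x = (x² + 3)/(2x)
x₀ = 1.45

x_1 = g(1.450000) = 1.759483
x_2 = g(1.759483) = 1.732265
x_3 = g(1.732265) = 1.732051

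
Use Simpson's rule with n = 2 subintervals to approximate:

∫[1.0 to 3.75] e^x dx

f(x) = e^x
a = 1.0, b = 3.75, n = 2
h = (b - a)/n = 1.375000

Simpson's rule: (h/3)[f(x₀) + 4f(x₁) + 2f(x₂) + ... + f(xₙ)]

x_0 = 1.0000, f(x_0) = 2.718282, coefficient = 1
x_1 = 2.3750, f(x_1) = 10.751013, coefficient = 4
x_2 = 3.7500, f(x_2) = 42.521082, coefficient = 1

I ≈ (1.375000/3) × 88.243417 = 40.444899
Exact value: 39.802800
Error: 0.642099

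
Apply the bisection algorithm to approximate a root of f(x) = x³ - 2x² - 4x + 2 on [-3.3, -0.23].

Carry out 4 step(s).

f(x) = x³ - 2x² - 4x + 2
Initial interval: [-3.3, -0.23]

Iteration 1:
  c_1 = (-3.300000 + (-0.230000))/2 = -1.765000
  f(c_1) = f(-1.765000) = -2.668822
  f(a) × f(c) ≥ 0, new interval: [-1.765000, -0.230000]
Iteration 2:
  c_2 = (-1.765000 + (-0.230000))/2 = -0.997500
  f(c_2) = f(-0.997500) = 3.007469
  f(a) × f(c) < 0, new interval: [-1.765000, -0.997500]
Iteration 3:
  c_3 = (-1.765000 + (-0.997500))/2 = -1.381250
  f(c_3) = f(-1.381250) = 1.074077
  f(a) × f(c) < 0, new interval: [-1.765000, -1.381250]
Iteration 4:
  c_4 = (-1.765000 + (-1.381250))/2 = -1.573125
  f(c_4) = f(-1.573125) = -0.549992
  f(a) × f(c) ≥ 0, new interval: [-1.573125, -1.381250]

After 4 iteration(s), the approximation is c_4 = -1.573125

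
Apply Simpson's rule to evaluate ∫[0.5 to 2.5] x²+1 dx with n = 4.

f(x) = x²+1
a = 0.5, b = 2.5, n = 4
h = (b - a)/n = 0.500000

Simpson's rule: (h/3)[f(x₀) + 4f(x₁) + 2f(x₂) + ... + f(xₙ)]

x_0 = 0.5000, f(x_0) = 1.250000, coefficient = 1
x_1 = 1.0000, f(x_1) = 2.000000, coefficient = 4
x_2 = 1.5000, f(x_2) = 3.250000, coefficient = 2
x_3 = 2.0000, f(x_3) = 5.000000, coefficient = 4
x_4 = 2.5000, f(x_4) = 7.250000, coefficient = 1

I ≈ (0.500000/3) × 43.000000 = 7.166667
Exact value: 7.166667
Error: 0.000000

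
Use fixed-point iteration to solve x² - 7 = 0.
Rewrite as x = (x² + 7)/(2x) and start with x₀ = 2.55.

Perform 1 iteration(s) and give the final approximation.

Equation: x² - 7 = 0
Fixed-point form: x = (x² + 7)/(2x)
x₀ = 2.55

x_1 = g(2.550000) = 2.647549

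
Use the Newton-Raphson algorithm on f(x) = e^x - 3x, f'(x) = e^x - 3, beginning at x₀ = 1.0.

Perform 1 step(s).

f(x) = e^x - 3x
f'(x) = e^x - 3
x₀ = 1.0

Newton-Raphson formula: x_{n+1} = x_n - f(x_n)/f'(x_n)

Iteration 1:
  f(1.000000) = -0.281718
  f'(1.000000) = -0.281718
  x_1 = 1.000000 - (-0.281718)/(-0.281718) = 0.000000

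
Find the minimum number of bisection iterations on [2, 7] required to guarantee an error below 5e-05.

We need (b-a)/2^n ≤ 5e-05
(7 - 2)/2^n ≤ 5e-05
5/2^n ≤ 5e-05
2^n ≥ 100000
n ≥ log₂(100000) = 16.61
n ≥ 17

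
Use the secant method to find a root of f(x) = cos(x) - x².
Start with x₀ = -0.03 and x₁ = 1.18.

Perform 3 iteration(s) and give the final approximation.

f(x) = cos(x) - x²
x₀ = -0.03, x₁ = 1.18

Secant formula: x_{n+1} = x_n - f(x_n)(x_n - x_{n-1})/(f(x_n) - f(x_{n-1}))

Iteration 1:
  f(-0.030000) = 0.998650
  f(1.180000) = -1.011475
  x_2 = 1.180000 - (-1.011475)×(1.180000 - (-0.030000))/(-1.011475 - 0.998650)
       = 0.571140
Iteration 2:
  f(1.180000) = -1.011475
  f(0.571140) = 0.515084
  x_3 = 0.571140 - 0.515084×(0.571140 - 1.180000)/(0.515084 - (-1.011475))
       = 0.776579
Iteration 3:
  f(0.571140) = 0.515084
  f(0.776579) = 0.110241
  x_4 = 0.776579 - 0.110241×(0.776579 - 0.571140)/(0.110241 - 0.515084)
       = 0.832521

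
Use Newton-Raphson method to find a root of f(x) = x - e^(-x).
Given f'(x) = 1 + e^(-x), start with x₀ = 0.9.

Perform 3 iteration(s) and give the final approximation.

f(x) = x - e^(-x)
f'(x) = 1 + e^(-x)
x₀ = 0.9

Newton-Raphson formula: x_{n+1} = x_n - f(x_n)/f'(x_n)

Iteration 1:
  f(0.900000) = 0.493430
  f'(0.900000) = 1.406570
  x_1 = 0.900000 - 0.493430/1.406570 = 0.549196
Iteration 2:
  f(0.549196) = -0.028218
  f'(0.549196) = 1.577414
  x_2 = 0.549196 - (-0.028218)/1.577414 = 0.567085
Iteration 3:
  f(0.567085) = -0.000092
  f'(0.567085) = 1.567177
  x_3 = 0.567085 - (-0.000092)/1.567177 = 0.567143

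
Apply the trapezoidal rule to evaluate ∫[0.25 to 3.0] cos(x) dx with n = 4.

f(x) = cos(x)
a = 0.25, b = 3.0, n = 4
h = (b - a)/n = 0.687500

Trapezoidal rule: (h/2)[f(x₀) + 2f(x₁) + 2f(x₂) + ... + f(xₙ)]

x_0 = 0.2500, f(x_0) = 0.968912, coefficient = 1
x_1 = 0.9375, f(x_1) = 0.591805, coefficient = 2
x_2 = 1.6250, f(x_2) = -0.054177, coefficient = 2
x_3 = 2.3125, f(x_3) = -0.675545, coefficient = 2
x_4 = 3.0000, f(x_4) = -0.989992, coefficient = 1

I ≈ (0.687500/2) × -0.296914 = -0.102064
Exact value: -0.106284
Error: 0.004220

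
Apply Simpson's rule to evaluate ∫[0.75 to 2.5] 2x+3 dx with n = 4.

f(x) = 2x+3
a = 0.75, b = 2.5, n = 4
h = (b - a)/n = 0.437500

Simpson's rule: (h/3)[f(x₀) + 4f(x₁) + 2f(x₂) + ... + f(xₙ)]

x_0 = 0.7500, f(x_0) = 4.500000, coefficient = 1
x_1 = 1.1875, f(x_1) = 5.375000, coefficient = 4
x_2 = 1.6250, f(x_2) = 6.250000, coefficient = 2
x_3 = 2.0625, f(x_3) = 7.125000, coefficient = 4
x_4 = 2.5000, f(x_4) = 8.000000, coefficient = 1

I ≈ (0.437500/3) × 75.000000 = 10.937500
Exact value: 10.937500
Error: 0.000000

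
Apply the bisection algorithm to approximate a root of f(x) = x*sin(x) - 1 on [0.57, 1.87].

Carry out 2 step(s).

f(x) = x*sin(x) - 1
Initial interval: [0.57, 1.87]

Iteration 1:
  c_1 = (0.570000 + 1.870000)/2 = 1.220000
  f(c_1) = f(1.220000) = 0.145701
  f(a) × f(c) < 0, new interval: [0.570000, 1.220000]
Iteration 2:
  c_2 = (0.570000 + 1.220000)/2 = 0.895000
  f(c_2) = f(0.895000) = -0.301713
  f(a) × f(c) ≥ 0, new interval: [0.895000, 1.220000]

After 2 iteration(s), the approximation is c_2 = 0.895000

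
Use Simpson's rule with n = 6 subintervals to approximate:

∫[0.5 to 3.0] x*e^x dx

f(x) = x*e^x
a = 0.5, b = 3.0, n = 6
h = (b - a)/n = 0.416667

Simpson's rule: (h/3)[f(x₀) + 4f(x₁) + 2f(x₂) + ... + f(xₙ)]

x_0 = 0.5000, f(x_0) = 0.824361, coefficient = 1
x_1 = 0.9167, f(x_1) = 2.292528, coefficient = 4
x_2 = 1.3333, f(x_2) = 5.058224, coefficient = 2
x_3 = 1.7500, f(x_3) = 10.070555, coefficient = 4
x_4 = 2.1667, f(x_4) = 18.913133, coefficient = 2
x_5 = 2.5833, f(x_5) = 34.206439, coefficient = 4
x_6 = 3.0000, f(x_6) = 60.256611, coefficient = 1

I ≈ (0.416667/3) × 295.301772 = 41.014135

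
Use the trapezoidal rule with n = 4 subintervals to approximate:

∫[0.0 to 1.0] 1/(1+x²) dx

f(x) = 1/(1+x²)
a = 0.0, b = 1.0, n = 4
h = (b - a)/n = 0.250000

Trapezoidal rule: (h/2)[f(x₀) + 2f(x₁) + 2f(x₂) + ... + f(xₙ)]

x_0 = 0.0000, f(x_0) = 1.000000, coefficient = 1
x_1 = 0.2500, f(x_1) = 0.941176, coefficient = 2
x_2 = 0.5000, f(x_2) = 0.800000, coefficient = 2
x_3 = 0.7500, f(x_3) = 0.640000, coefficient = 2
x_4 = 1.0000, f(x_4) = 0.500000, coefficient = 1

I ≈ (0.250000/2) × 6.262353 = 0.782794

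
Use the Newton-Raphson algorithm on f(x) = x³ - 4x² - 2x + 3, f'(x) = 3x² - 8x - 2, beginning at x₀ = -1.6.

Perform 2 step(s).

f(x) = x³ - 4x² - 2x + 3
f'(x) = 3x² - 8x - 2
x₀ = -1.6

Newton-Raphson formula: x_{n+1} = x_n - f(x_n)/f'(x_n)

Iteration 1:
  f(-1.600000) = -8.136000
  f'(-1.600000) = 18.480000
  x_1 = -1.600000 - (-8.136000)/18.480000 = -1.159740
Iteration 2:
  f(-1.159740) = -1.620357
  f'(-1.159740) = 11.312914
  x_2 = -1.159740 - (-1.620357)/11.312914 = -1.016510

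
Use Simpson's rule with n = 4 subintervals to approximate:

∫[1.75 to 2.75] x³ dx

f(x) = x³
a = 1.75, b = 2.75, n = 4
h = (b - a)/n = 0.250000

Simpson's rule: (h/3)[f(x₀) + 4f(x₁) + 2f(x₂) + ... + f(xₙ)]

x_0 = 1.7500, f(x_0) = 5.359375, coefficient = 1
x_1 = 2.0000, f(x_1) = 8.000000, coefficient = 4
x_2 = 2.2500, f(x_2) = 11.390625, coefficient = 2
x_3 = 2.5000, f(x_3) = 15.625000, coefficient = 4
x_4 = 2.7500, f(x_4) = 20.796875, coefficient = 1

I ≈ (0.250000/3) × 143.437500 = 11.953125
Exact value: 11.953125
Error: 0.000000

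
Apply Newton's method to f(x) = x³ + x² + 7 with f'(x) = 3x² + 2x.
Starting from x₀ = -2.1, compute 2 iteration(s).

f(x) = x³ + x² + 7
f'(x) = 3x² + 2x
x₀ = -2.1

Newton-Raphson formula: x_{n+1} = x_n - f(x_n)/f'(x_n)

Iteration 1:
  f(-2.100000) = 2.149000
  f'(-2.100000) = 9.030000
  x_1 = -2.100000 - 2.149000/9.030000 = -2.337984
Iteration 2:
  f(-2.337984) = -0.313653
  f'(-2.337984) = 11.722546
  x_2 = -2.337984 - (-0.313653)/11.722546 = -2.311228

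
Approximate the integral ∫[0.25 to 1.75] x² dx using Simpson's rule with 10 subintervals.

f(x) = x²
a = 0.25, b = 1.75, n = 10
h = (b - a)/n = 0.150000

Simpson's rule: (h/3)[f(x₀) + 4f(x₁) + 2f(x₂) + ... + f(xₙ)]

x_0 = 0.2500, f(x_0) = 0.062500, coefficient = 1
x_1 = 0.4000, f(x_1) = 0.160000, coefficient = 4
x_2 = 0.5500, f(x_2) = 0.302500, coefficient = 2
x_3 = 0.7000, f(x_3) = 0.490000, coefficient = 4
x_4 = 0.8500, f(x_4) = 0.722500, coefficient = 2
x_5 = 1.0000, f(x_5) = 1.000000, coefficient = 4
x_6 = 1.1500, f(x_6) = 1.322500, coefficient = 2
x_7 = 1.3000, f(x_7) = 1.690000, coefficient = 4
x_8 = 1.4500, f(x_8) = 2.102500, coefficient = 2
x_9 = 1.6000, f(x_9) = 2.560000, coefficient = 4
x_10 = 1.7500, f(x_10) = 3.062500, coefficient = 1

I ≈ (0.150000/3) × 35.625000 = 1.781250
Exact value: 1.781250
Error: 0.000000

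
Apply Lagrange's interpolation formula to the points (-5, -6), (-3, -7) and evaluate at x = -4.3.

Lagrange interpolation formula:
P(x) = Σ yᵢ × Lᵢ(x)
where Lᵢ(x) = Π_{j≠i} (x - xⱼ)/(xᵢ - xⱼ)

L_0(-4.3) = (-4.3 - (-3))/(-5 - (-3)) = 0.650000
L_1(-4.3) = (-4.3 - (-5))/(-3 - (-5)) = 0.350000

P(-4.3) = (-6)×L_0(-4.3) + (-7)×L_1(-4.3)
P(-4.3) = -6.350000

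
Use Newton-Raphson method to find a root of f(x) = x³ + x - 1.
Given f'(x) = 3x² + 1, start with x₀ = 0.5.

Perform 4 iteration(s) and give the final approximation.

f(x) = x³ + x - 1
f'(x) = 3x² + 1
x₀ = 0.5

Newton-Raphson formula: x_{n+1} = x_n - f(x_n)/f'(x_n)

Iteration 1:
  f(0.500000) = -0.375000
  f'(0.500000) = 1.750000
  x_1 = 0.500000 - (-0.375000)/1.750000 = 0.714286
Iteration 2:
  f(0.714286) = 0.078717
  f'(0.714286) = 2.530612
  x_2 = 0.714286 - 0.078717/2.530612 = 0.683180
Iteration 3:
  f(0.683180) = 0.002043
  f'(0.683180) = 2.400204
  x_3 = 0.683180 - 0.002043/2.400204 = 0.682328
Iteration 4:
  f(0.682328) = 0.000001
  f'(0.682328) = 2.396716
  x_4 = 0.682328 - 0.000001/2.396716 = 0.682328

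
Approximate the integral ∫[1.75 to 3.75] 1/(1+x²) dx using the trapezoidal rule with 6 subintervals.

f(x) = 1/(1+x²)
a = 1.75, b = 3.75, n = 6
h = (b - a)/n = 0.333333

Trapezoidal rule: (h/2)[f(x₀) + 2f(x₁) + 2f(x₂) + ... + f(xₙ)]

x_0 = 1.7500, f(x_0) = 0.246154, coefficient = 1
x_1 = 2.0833, f(x_1) = 0.187256, coefficient = 2
x_2 = 2.4167, f(x_2) = 0.146193, coefficient = 2
x_3 = 2.7500, f(x_3) = 0.116788, coefficient = 2
x_4 = 3.0833, f(x_4) = 0.095175, coefficient = 2
x_5 = 3.4167, f(x_5) = 0.078904, coefficient = 2
x_6 = 3.7500, f(x_6) = 0.066390, coefficient = 1

I ≈ (0.333333/2) × 1.561177 = 0.260196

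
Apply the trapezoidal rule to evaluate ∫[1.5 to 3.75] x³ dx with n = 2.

f(x) = x³
a = 1.5, b = 3.75, n = 2
h = (b - a)/n = 1.125000

Trapezoidal rule: (h/2)[f(x₀) + 2f(x₁) + 2f(x₂) + ... + f(xₙ)]

x_0 = 1.5000, f(x_0) = 3.375000, coefficient = 1
x_1 = 2.6250, f(x_1) = 18.087891, coefficient = 2
x_2 = 3.7500, f(x_2) = 52.734375, coefficient = 1

I ≈ (1.125000/2) × 92.285156 = 51.910400
Exact value: 48.172852
Error: 3.737549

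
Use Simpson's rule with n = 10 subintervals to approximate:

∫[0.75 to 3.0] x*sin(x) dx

f(x) = x*sin(x)
a = 0.75, b = 3.0, n = 10
h = (b - a)/n = 0.225000

Simpson's rule: (h/3)[f(x₀) + 4f(x₁) + 2f(x₂) + ... + f(xₙ)]

x_0 = 0.7500, f(x_0) = 0.511229, coefficient = 1
x_1 = 0.9750, f(x_1) = 0.807009, coefficient = 4
x_2 = 1.2000, f(x_2) = 1.118447, coefficient = 2
x_3 = 1.4250, f(x_3) = 1.409882, coefficient = 4
x_4 = 1.6500, f(x_4) = 1.644827, coefficient = 2
x_5 = 1.8750, f(x_5) = 1.788911, coefficient = 4
x_6 = 2.1000, f(x_6) = 1.812740, coefficient = 2
x_7 = 2.3250, f(x_7) = 1.694500, coefficient = 4
x_8 = 2.5500, f(x_8) = 1.422093, coefficient = 2
x_9 = 2.7750, f(x_9) = 0.994662, coefficient = 4
x_10 = 3.0000, f(x_10) = 0.423360, coefficient = 1

I ≈ (0.225000/3) × 39.710655 = 2.978299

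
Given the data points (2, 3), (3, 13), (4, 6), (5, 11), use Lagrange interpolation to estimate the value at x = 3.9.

Lagrange interpolation formula:
P(x) = Σ yᵢ × Lᵢ(x)
where Lᵢ(x) = Π_{j≠i} (x - xⱼ)/(xᵢ - xⱼ)

L_0(3.9) = (3.9 - 3)/(2 - 3) × (3.9 - 4)/(2 - 4) × (3.9 - 5)/(2 - 5) = -0.016500
L_1(3.9) = (3.9 - 2)/(3 - 2) × (3.9 - 4)/(3 - 4) × (3.9 - 5)/(3 - 5) = 0.104500
L_2(3.9) = (3.9 - 2)/(4 - 2) × (3.9 - 3)/(4 - 3) × (3.9 - 5)/(4 - 5) = 0.940500
L_3(3.9) = (3.9 - 2)/(5 - 2) × (3.9 - 3)/(5 - 3) × (3.9 - 4)/(5 - 4) = -0.028500

P(3.9) = 3×L_0(3.9) + 13×L_1(3.9) + 6×L_2(3.9) + 11×L_3(3.9)
P(3.9) = 6.638500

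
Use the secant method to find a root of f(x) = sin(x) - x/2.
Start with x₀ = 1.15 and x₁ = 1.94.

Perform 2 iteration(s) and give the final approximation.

f(x) = sin(x) - x/2
x₀ = 1.15, x₁ = 1.94

Secant formula: x_{n+1} = x_n - f(x_n)(x_n - x_{n-1})/(f(x_n) - f(x_{n-1}))

Iteration 1:
  f(1.150000) = 0.337764
  f(1.940000) = -0.037385
  x_2 = 1.940000 - (-0.037385)×(1.940000 - 1.150000)/(-0.037385 - 0.337764)
       = 1.861274
Iteration 2:
  f(1.940000) = -0.037385
  f(1.861274) = 0.027471
  x_3 = 1.861274 - 0.027471×(1.861274 - 1.940000)/(0.027471 - (-0.037385))
       = 1.894619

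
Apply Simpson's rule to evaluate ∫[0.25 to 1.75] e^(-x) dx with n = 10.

f(x) = e^(-x)
a = 0.25, b = 1.75, n = 10
h = (b - a)/n = 0.150000

Simpson's rule: (h/3)[f(x₀) + 4f(x₁) + 2f(x₂) + ... + f(xₙ)]

x_0 = 0.2500, f(x_0) = 0.778801, coefficient = 1
x_1 = 0.4000, f(x_1) = 0.670320, coefficient = 4
x_2 = 0.5500, f(x_2) = 0.576950, coefficient = 2
x_3 = 0.7000, f(x_3) = 0.496585, coefficient = 4
x_4 = 0.8500, f(x_4) = 0.427415, coefficient = 2
x_5 = 1.0000, f(x_5) = 0.367879, coefficient = 4
x_6 = 1.1500, f(x_6) = 0.316637, coefficient = 2
x_7 = 1.3000, f(x_7) = 0.272532, coefficient = 4
x_8 = 1.4500, f(x_8) = 0.234570, coefficient = 2
x_9 = 1.6000, f(x_9) = 0.201897, coefficient = 4
x_10 = 1.7500, f(x_10) = 0.173774, coefficient = 1

I ≈ (0.150000/3) × 12.100571 = 0.605029
Exact value: 0.605027
Error: 0.000002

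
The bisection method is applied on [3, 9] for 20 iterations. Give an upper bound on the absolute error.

Bisection error bound: |error| ≤ (b-a)/2^n
|error| ≤ (9 - 3)/2^20 = 6/2^20
|error| ≤ 0.0000057220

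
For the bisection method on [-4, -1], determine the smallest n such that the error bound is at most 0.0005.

We need (b-a)/2^n ≤ 0.0005
(-1 - (-4))/2^n ≤ 0.0005
3/2^n ≤ 0.0005
2^n ≥ 6000
n ≥ log₂(6000) = 12.55
n ≥ 13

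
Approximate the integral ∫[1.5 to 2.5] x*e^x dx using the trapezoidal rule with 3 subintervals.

f(x) = x*e^x
a = 1.5, b = 2.5, n = 3
h = (b - a)/n = 0.333333

Trapezoidal rule: (h/2)[f(x₀) + 2f(x₁) + 2f(x₂) + ... + f(xₙ)]

x_0 = 1.5000, f(x_0) = 6.722534, coefficient = 1
x_1 = 1.8333, f(x_1) = 11.466952, coefficient = 2
x_2 = 2.1667, f(x_2) = 18.913133, coefficient = 2
x_3 = 2.5000, f(x_3) = 30.456235, coefficient = 1

I ≈ (0.333333/2) × 97.938938 = 16.323156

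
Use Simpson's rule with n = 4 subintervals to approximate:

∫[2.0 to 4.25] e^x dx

f(x) = e^x
a = 2.0, b = 4.25, n = 4
h = (b - a)/n = 0.562500

Simpson's rule: (h/3)[f(x₀) + 4f(x₁) + 2f(x₂) + ... + f(xₙ)]

x_0 = 2.0000, f(x_0) = 7.389056, coefficient = 1
x_1 = 2.5625, f(x_1) = 12.968197, coefficient = 4
x_2 = 3.1250, f(x_2) = 22.759895, coefficient = 2
x_3 = 3.6875, f(x_3) = 39.944860, coefficient = 4
x_4 = 4.2500, f(x_4) = 70.105412, coefficient = 1

I ≈ (0.562500/3) × 334.666487 = 62.749966
Exact value: 62.716356
Error: 0.033610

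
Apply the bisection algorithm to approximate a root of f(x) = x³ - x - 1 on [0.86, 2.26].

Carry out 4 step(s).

f(x) = x³ - x - 1
Initial interval: [0.86, 2.26]

Iteration 1:
  c_1 = (0.860000 + 2.260000)/2 = 1.560000
  f(c_1) = f(1.560000) = 1.236416
  f(a) × f(c) < 0, new interval: [0.860000, 1.560000]
Iteration 2:
  c_2 = (0.860000 + 1.560000)/2 = 1.210000
  f(c_2) = f(1.210000) = -0.438439
  f(a) × f(c) ≥ 0, new interval: [1.210000, 1.560000]
Iteration 3:
  c_3 = (1.210000 + 1.560000)/2 = 1.385000
  f(c_3) = f(1.385000) = 0.271742
  f(a) × f(c) < 0, new interval: [1.210000, 1.385000]
Iteration 4:
  c_4 = (1.210000 + 1.385000)/2 = 1.297500
  f(c_4) = f(1.297500) = -0.113151
  f(a) × f(c) ≥ 0, new interval: [1.297500, 1.385000]

After 4 iteration(s), the approximation is c_4 = 1.297500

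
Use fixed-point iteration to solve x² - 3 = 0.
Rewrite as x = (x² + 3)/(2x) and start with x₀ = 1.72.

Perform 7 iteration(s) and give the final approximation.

Equation: x² - 3 = 0
Fixed-point form: x = (x² + 3)/(2x)
x₀ = 1.72

x_1 = g(1.720000) = 1.732093
x_2 = g(1.732093) = 1.732051
x_3 = g(1.732051) = 1.732051
x_4 = g(1.732051) = 1.732051
x_5 = g(1.732051) = 1.732051
x_6 = g(1.732051) = 1.732051
x_7 = g(1.732051) = 1.732051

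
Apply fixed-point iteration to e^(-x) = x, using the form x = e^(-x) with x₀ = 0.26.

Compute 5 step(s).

Equation: e^(-x) = x
Fixed-point form: x = e^(-x)
x₀ = 0.26

x_1 = g(0.260000) = 0.771052
x_2 = g(0.771052) = 0.462526
x_3 = g(0.462526) = 0.629691
x_4 = g(0.629691) = 0.532757
x_5 = g(0.532757) = 0.586985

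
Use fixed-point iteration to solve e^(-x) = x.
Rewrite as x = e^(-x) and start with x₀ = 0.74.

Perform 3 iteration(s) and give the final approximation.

Equation: e^(-x) = x
Fixed-point form: x = e^(-x)
x₀ = 0.74

x_1 = g(0.740000) = 0.477114
x_2 = g(0.477114) = 0.620572
x_3 = g(0.620572) = 0.537637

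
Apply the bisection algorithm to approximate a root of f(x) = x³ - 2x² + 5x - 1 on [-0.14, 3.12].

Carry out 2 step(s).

f(x) = x³ - 2x² + 5x - 1
Initial interval: [-0.14, 3.12]

Iteration 1:
  c_1 = (-0.140000 + 3.120000)/2 = 1.490000
  f(c_1) = f(1.490000) = 5.317749
  f(a) × f(c) < 0, new interval: [-0.140000, 1.490000]
Iteration 2:
  c_2 = (-0.140000 + 1.490000)/2 = 0.675000
  f(c_2) = f(0.675000) = 1.771297
  f(a) × f(c) < 0, new interval: [-0.140000, 0.675000]

After 2 iteration(s), the approximation is c_2 = 0.675000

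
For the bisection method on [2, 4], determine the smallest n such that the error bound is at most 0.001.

We need (b-a)/2^n ≤ 0.001
(4 - 2)/2^n ≤ 0.001
2/2^n ≤ 0.001
2^n ≥ 2000
n ≥ log₂(2000) = 10.97
n ≥ 11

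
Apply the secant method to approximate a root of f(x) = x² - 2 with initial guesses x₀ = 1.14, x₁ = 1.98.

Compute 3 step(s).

f(x) = x² - 2
x₀ = 1.14, x₁ = 1.98

Secant formula: x_{n+1} = x_n - f(x_n)(x_n - x_{n-1})/(f(x_n) - f(x_{n-1}))

Iteration 1:
  f(1.140000) = -0.700400
  f(1.980000) = 1.920400
  x_2 = 1.980000 - 1.920400×(1.980000 - 1.140000)/(1.920400 - (-0.700400))
       = 1.364487
Iteration 2:
  f(1.980000) = 1.920400
  f(1.364487) = -0.138175
  x_3 = 1.364487 - (-0.138175)×(1.364487 - 1.980000)/(-0.138175 - 1.920400)
       = 1.405801
Iteration 3:
  f(1.364487) = -0.138175
  f(1.405801) = -0.023723
  x_4 = 1.405801 - (-0.023723)×(1.405801 - 1.364487)/(-0.023723 - (-0.138175))
       = 1.414365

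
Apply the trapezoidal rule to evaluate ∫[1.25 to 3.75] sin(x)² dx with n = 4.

f(x) = sin(x)²
a = 1.25, b = 3.75, n = 4
h = (b - a)/n = 0.625000

Trapezoidal rule: (h/2)[f(x₀) + 2f(x₁) + 2f(x₂) + ... + f(xₙ)]

x_0 = 1.2500, f(x_0) = 0.900572, coefficient = 1
x_1 = 1.8750, f(x_1) = 0.910280, coefficient = 2
x_2 = 2.5000, f(x_2) = 0.358169, coefficient = 2
x_3 = 3.1250, f(x_3) = 0.000275, coefficient = 2
x_4 = 3.7500, f(x_4) = 0.326682, coefficient = 1

I ≈ (0.625000/2) × 3.764702 = 1.176469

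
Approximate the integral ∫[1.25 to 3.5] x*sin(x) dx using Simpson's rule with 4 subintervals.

f(x) = x*sin(x)
a = 1.25, b = 3.5, n = 4
h = (b - a)/n = 0.562500

Simpson's rule: (h/3)[f(x₀) + 4f(x₁) + 2f(x₂) + ... + f(xₙ)]

x_0 = 1.2500, f(x_0) = 1.186231, coefficient = 1
x_1 = 1.8125, f(x_1) = 1.759814, coefficient = 4
x_2 = 2.3750, f(x_2) = 1.647502, coefficient = 2
x_3 = 2.9375, f(x_3) = 0.595369, coefficient = 4
x_4 = 3.5000, f(x_4) = -1.227741, coefficient = 1

I ≈ (0.562500/3) × 12.674223 = 2.376417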